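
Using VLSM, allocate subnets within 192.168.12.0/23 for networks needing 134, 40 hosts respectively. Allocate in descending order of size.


134 hosts -> /24 (254 usable): 192.168.12.0/24
40 hosts -> /26 (62 usable): 192.168.13.0/26
Allocation: 192.168.12.0/24 (134 hosts, 254 usable); 192.168.13.0/26 (40 hosts, 62 usable)


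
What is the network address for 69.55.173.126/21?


IP:   01000101.00110111.10101101.01111110
Mask: 11111111.11111111.11111000.00000000
AND operation:
Net:  01000101.00110111.10101000.00000000
Network: 69.55.168.0/21


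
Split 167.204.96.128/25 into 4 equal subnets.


New prefix = 25 + 2 = 27
Each subnet has 32 addresses
  167.204.96.128/27
  167.204.96.160/27
  167.204.96.192/27
  167.204.96.224/27
Subnets: 167.204.96.128/27, 167.204.96.160/27, 167.204.96.192/27, 167.204.96.224/27


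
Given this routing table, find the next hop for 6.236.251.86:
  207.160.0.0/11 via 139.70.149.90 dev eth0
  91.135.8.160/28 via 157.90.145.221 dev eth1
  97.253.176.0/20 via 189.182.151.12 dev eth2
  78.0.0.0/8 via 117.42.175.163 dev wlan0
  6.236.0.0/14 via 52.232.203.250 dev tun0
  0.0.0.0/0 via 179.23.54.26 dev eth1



Longest prefix match for 6.236.251.86:
  /11 207.160.0.0: no
  /28 91.135.8.160: no
  /20 97.253.176.0: no
  /8 78.0.0.0: no
  /14 6.236.0.0: MATCH
  /0 0.0.0.0: MATCH
Selected: next-hop 52.232.203.250 via tun0 (matched /14)


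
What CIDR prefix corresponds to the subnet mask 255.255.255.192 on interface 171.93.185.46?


Binary: 11111111.11111111.11111111.11000000
Count leading 1s
Prefix: /26


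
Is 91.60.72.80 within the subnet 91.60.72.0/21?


Subnet network: 91.60.72.0
Test IP AND mask: 91.60.72.0
Yes, 91.60.72.80 is in 91.60.72.0/21


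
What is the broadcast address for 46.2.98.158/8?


Network: 46.0.0.0/8
Host bits = 24
Set all host bits to 1:
Broadcast: 46.255.255.255


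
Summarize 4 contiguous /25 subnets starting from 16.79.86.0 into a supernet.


Original prefix: /25
Number of subnets: 4 = 2^2
New prefix = 25 - 2 = 23
Supernet: 16.79.86.0/23


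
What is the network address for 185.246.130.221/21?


IP:   10111001.11110110.10000010.11011101
Mask: 11111111.11111111.11111000.00000000
AND operation:
Net:  10111001.11110110.10000000.00000000
Network: 185.246.128.0/21


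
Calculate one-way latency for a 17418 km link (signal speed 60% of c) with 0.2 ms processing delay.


Speed = 0.6 * 3e5 km/s = 180000 km/s
Propagation delay = 17418 / 180000 = 0.0968 s = 96.7667 ms
Processing delay = 0.2 ms
Total one-way latency = 96.9667 ms


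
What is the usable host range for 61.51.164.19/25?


Network: 61.51.164.0
Broadcast: 61.51.164.127
First usable = network + 1
Last usable = broadcast - 1
Range: 61.51.164.1 to 61.51.164.126


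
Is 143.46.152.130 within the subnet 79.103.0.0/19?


Subnet network: 79.103.0.0
Test IP AND mask: 143.46.128.0
No, 143.46.152.130 is not in 79.103.0.0/19


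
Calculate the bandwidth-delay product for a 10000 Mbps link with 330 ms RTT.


BDP = bandwidth * RTT
= 10000 Mbps * 330 ms
= 10000 * 1e6 * 330 / 1000 bits
= 3300000000 bits
= 412500000 bytes
= 402832.0312 KB
BDP = 3300000000 bits (412500000 bytes)


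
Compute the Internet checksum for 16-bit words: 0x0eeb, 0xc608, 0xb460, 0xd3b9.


Sum all words (with carry folding):
+ 0x0eeb = 0x0eeb
+ 0xc608 = 0xd4f3
+ 0xb460 = 0x8954
+ 0xd3b9 = 0x5d0e
One's complement: ~0x5d0e
Checksum = 0xa2f1


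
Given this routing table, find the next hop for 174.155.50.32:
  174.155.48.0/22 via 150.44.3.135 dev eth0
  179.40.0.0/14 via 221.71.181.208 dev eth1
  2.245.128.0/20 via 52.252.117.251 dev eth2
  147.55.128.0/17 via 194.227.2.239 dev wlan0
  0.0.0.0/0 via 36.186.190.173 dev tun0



Longest prefix match for 174.155.50.32:
  /22 174.155.48.0: MATCH
  /14 179.40.0.0: no
  /20 2.245.128.0: no
  /17 147.55.128.0: no
  /0 0.0.0.0: MATCH
Selected: next-hop 150.44.3.135 via eth0 (matched /22)


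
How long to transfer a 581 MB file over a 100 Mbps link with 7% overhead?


Effective throughput = 100 * (1 - 7/100) = 93 Mbps
File size in Mb = 581 * 8 = 4648 Mb
Time = 4648 / 93
Time = 49.9785 seconds


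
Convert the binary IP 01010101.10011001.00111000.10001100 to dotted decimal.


01010101 = 85
10011001 = 153
00111000 = 56
10001100 = 140
IP: 85.153.56.140


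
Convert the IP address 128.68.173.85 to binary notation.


128 = 10000000
68 = 01000100
173 = 10101101
85 = 01010101
Binary: 10000000.01000100.10101101.01010101


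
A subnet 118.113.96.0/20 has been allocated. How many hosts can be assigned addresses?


Host bits = 32 - 20 = 12
Total addresses = 2^12 = 4096
Usable = total - 2 (network and broadcast)
Usable hosts: 4094


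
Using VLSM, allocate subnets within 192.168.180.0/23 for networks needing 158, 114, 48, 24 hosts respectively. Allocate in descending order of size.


158 hosts -> /24 (254 usable): 192.168.180.0/24
114 hosts -> /25 (126 usable): 192.168.181.0/25
48 hosts -> /26 (62 usable): 192.168.181.128/26
24 hosts -> /27 (30 usable): 192.168.181.192/27
Allocation: 192.168.180.0/24 (158 hosts, 254 usable); 192.168.181.0/25 (114 hosts, 126 usable); 192.168.181.128/26 (48 hosts, 62 usable); 192.168.181.192/27 (24 hosts, 30 usable)


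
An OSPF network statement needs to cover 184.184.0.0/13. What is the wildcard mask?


Subnet mask: 255.248.0.0
Wildcard = 255.255.255.255 - subnet mask
255 - 255 = 0
255 - 248 = 7
255 - 0 = 255
255 - 0 = 255
Wildcard: 0.7.255.255


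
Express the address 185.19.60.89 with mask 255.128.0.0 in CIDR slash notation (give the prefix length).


Binary: 11111111.10000000.00000000.00000000
Count leading 1s
Prefix: /9


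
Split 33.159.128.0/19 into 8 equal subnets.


New prefix = 19 + 3 = 22
Each subnet has 1024 addresses
  33.159.128.0/22
  33.159.132.0/22
  33.159.136.0/22
  33.159.140.0/22
  33.159.144.0/22
  33.159.148.0/22
  33.159.152.0/22
  33.159.156.0/22
Subnets: 33.159.128.0/22, 33.159.132.0/22, 33.159.136.0/22, 33.159.140.0/22, 33.159.144.0/22, 33.159.148.0/22, 33.159.152.0/22, 33.159.156.0/22


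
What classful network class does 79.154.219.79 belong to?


First octet: 79
Binary: 01001111
0xxxxxxx -> Class A (1-126)
Class A, default mask 255.0.0.0 (/8)


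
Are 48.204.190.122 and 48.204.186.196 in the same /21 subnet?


Mask: 255.255.248.0
48.204.190.122 AND mask = 48.204.184.0
48.204.186.196 AND mask = 48.204.184.0
Yes, same subnet (48.204.184.0)


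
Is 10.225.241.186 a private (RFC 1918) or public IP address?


RFC 1918 private ranges:
  10.0.0.0/8 (10.0.0.0 - 10.255.255.255)
  172.16.0.0/12 (172.16.0.0 - 172.31.255.255)
  192.168.0.0/16 (192.168.0.0 - 192.168.255.255)
Private (in 10.0.0.0/8)


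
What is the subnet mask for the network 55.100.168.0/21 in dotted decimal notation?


/21 means 21 network bits, 11 host bits
Binary: 11111111111111111111100000000000
Mask: 255.255.248.0


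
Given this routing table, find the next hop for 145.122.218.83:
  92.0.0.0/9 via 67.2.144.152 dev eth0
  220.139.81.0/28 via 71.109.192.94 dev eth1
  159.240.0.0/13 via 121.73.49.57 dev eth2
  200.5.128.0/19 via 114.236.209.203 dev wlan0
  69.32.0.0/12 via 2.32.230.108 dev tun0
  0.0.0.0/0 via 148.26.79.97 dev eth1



Longest prefix match for 145.122.218.83:
  /9 92.0.0.0: no
  /28 220.139.81.0: no
  /13 159.240.0.0: no
  /19 200.5.128.0: no
  /12 69.32.0.0: no
  /0 0.0.0.0: MATCH
Selected: next-hop 148.26.79.97 via eth1 (matched /0)


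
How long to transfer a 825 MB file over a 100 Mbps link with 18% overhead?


Effective throughput = 100 * (1 - 18/100) = 82 Mbps
File size in Mb = 825 * 8 = 6600 Mb
Time = 6600 / 82
Time = 80.4878 seconds


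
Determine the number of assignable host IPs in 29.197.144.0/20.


Host bits = 32 - 20 = 12
Total addresses = 2^12 = 4096
Usable = total - 2 (network and broadcast)
Usable hosts: 4094


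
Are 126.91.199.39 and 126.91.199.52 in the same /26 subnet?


Mask: 255.255.255.192
126.91.199.39 AND mask = 126.91.199.0
126.91.199.52 AND mask = 126.91.199.0
Yes, same subnet (126.91.199.0)


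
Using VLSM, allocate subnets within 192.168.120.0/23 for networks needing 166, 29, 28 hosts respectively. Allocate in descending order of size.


166 hosts -> /24 (254 usable): 192.168.120.0/24
29 hosts -> /27 (30 usable): 192.168.121.0/27
28 hosts -> /27 (30 usable): 192.168.121.32/27
Allocation: 192.168.120.0/24 (166 hosts, 254 usable); 192.168.121.0/27 (29 hosts, 30 usable); 192.168.121.32/27 (28 hosts, 30 usable)


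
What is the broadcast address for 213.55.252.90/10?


Network: 213.0.0.0/10
Host bits = 22
Set all host bits to 1:
Broadcast: 213.63.255.255


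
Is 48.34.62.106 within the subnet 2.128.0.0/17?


Subnet network: 2.128.0.0
Test IP AND mask: 48.34.0.0
No, 48.34.62.106 is not in 2.128.0.0/17


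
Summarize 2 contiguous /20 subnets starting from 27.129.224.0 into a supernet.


Original prefix: /20
Number of subnets: 2 = 2^1
New prefix = 20 - 1 = 19
Supernet: 27.129.224.0/19


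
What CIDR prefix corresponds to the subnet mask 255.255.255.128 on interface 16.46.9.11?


Binary: 11111111.11111111.11111111.10000000
Count leading 1s
Prefix: /25


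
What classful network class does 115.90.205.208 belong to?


First octet: 115
Binary: 01110011
0xxxxxxx -> Class A (1-126)
Class A, default mask 255.0.0.0 (/8)


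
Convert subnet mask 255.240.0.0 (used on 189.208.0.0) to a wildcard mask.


Subnet mask: 255.240.0.0
Wildcard = 255.255.255.255 - subnet mask
255 - 255 = 0
255 - 240 = 15
255 - 0 = 255
255 - 0 = 255
Wildcard: 0.15.255.255


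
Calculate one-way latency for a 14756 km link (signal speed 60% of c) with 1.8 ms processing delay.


Speed = 0.6 * 3e5 km/s = 180000 km/s
Propagation delay = 14756 / 180000 = 0.082 s = 81.9778 ms
Processing delay = 1.8 ms
Total one-way latency = 83.7778 ms


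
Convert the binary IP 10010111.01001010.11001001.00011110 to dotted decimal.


10010111 = 151
01001010 = 74
11001001 = 201
00011110 = 30
IP: 151.74.201.30


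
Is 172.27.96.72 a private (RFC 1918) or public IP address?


RFC 1918 private ranges:
  10.0.0.0/8 (10.0.0.0 - 10.255.255.255)
  172.16.0.0/12 (172.16.0.0 - 172.31.255.255)
  192.168.0.0/16 (192.168.0.0 - 192.168.255.255)
Private (in 172.16.0.0/12)


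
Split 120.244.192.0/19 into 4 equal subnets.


New prefix = 19 + 2 = 21
Each subnet has 2048 addresses
  120.244.192.0/21
  120.244.200.0/21
  120.244.208.0/21
  120.244.216.0/21
Subnets: 120.244.192.0/21, 120.244.200.0/21, 120.244.208.0/21, 120.244.216.0/21


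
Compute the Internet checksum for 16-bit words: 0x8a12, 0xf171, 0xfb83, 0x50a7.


Sum all words (with carry folding):
+ 0x8a12 = 0x8a12
+ 0xf171 = 0x7b84
+ 0xfb83 = 0x7708
+ 0x50a7 = 0xc7af
One's complement: ~0xc7af
Checksum = 0x3850


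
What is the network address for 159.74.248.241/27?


IP:   10011111.01001010.11111000.11110001
Mask: 11111111.11111111.11111111.11100000
AND operation:
Net:  10011111.01001010.11111000.11100000
Network: 159.74.248.224/27


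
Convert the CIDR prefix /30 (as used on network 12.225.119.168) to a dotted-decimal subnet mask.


/30 means 30 network bits, 2 host bits
Binary: 11111111111111111111111111111100
Mask: 255.255.255.252


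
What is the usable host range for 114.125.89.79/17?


Network: 114.125.0.0
Broadcast: 114.125.127.255
First usable = network + 1
Last usable = broadcast - 1
Range: 114.125.0.1 to 114.125.127.254


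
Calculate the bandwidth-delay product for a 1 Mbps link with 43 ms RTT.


BDP = bandwidth * RTT
= 1 Mbps * 43 ms
= 1 * 1e6 * 43 / 1000 bits
= 43000 bits
= 5375 bytes
= 5.249 KB
BDP = 43000 bits (5375 bytes)


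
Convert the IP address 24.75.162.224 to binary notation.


24 = 00011000
75 = 01001011
162 = 10100010
224 = 11100000
Binary: 00011000.01001011.10100010.11100000


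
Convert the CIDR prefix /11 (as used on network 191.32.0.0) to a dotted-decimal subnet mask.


/11 means 11 network bits, 21 host bits
Binary: 11111111111000000000000000000000
Mask: 255.224.0.0


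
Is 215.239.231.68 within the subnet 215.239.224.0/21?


Subnet network: 215.239.224.0
Test IP AND mask: 215.239.224.0
Yes, 215.239.231.68 is in 215.239.224.0/21


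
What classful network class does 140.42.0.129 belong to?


First octet: 140
Binary: 10001100
10xxxxxx -> Class B (128-191)
Class B, default mask 255.255.0.0 (/16)


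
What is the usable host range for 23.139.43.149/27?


Network: 23.139.43.128
Broadcast: 23.139.43.159
First usable = network + 1
Last usable = broadcast - 1
Range: 23.139.43.129 to 23.139.43.158


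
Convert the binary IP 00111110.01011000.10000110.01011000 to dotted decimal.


00111110 = 62
01011000 = 88
10000110 = 134
01011000 = 88
IP: 62.88.134.88


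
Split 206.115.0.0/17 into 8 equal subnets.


New prefix = 17 + 3 = 20
Each subnet has 4096 addresses
  206.115.0.0/20
  206.115.16.0/20
  206.115.32.0/20
  206.115.48.0/20
  206.115.64.0/20
  206.115.80.0/20
  206.115.96.0/20
  206.115.112.0/20
Subnets: 206.115.0.0/20, 206.115.16.0/20, 206.115.32.0/20, 206.115.48.0/20, 206.115.64.0/20, 206.115.80.0/20, 206.115.96.0/20, 206.115.112.0/20


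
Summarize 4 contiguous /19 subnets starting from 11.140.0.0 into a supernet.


Original prefix: /19
Number of subnets: 4 = 2^2
New prefix = 19 - 2 = 17
Supernet: 11.140.0.0/17


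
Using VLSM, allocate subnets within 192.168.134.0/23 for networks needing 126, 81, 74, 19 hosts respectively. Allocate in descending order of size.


126 hosts -> /25 (126 usable): 192.168.134.0/25
81 hosts -> /25 (126 usable): 192.168.134.128/25
74 hosts -> /25 (126 usable): 192.168.135.0/25
19 hosts -> /27 (30 usable): 192.168.135.128/27
Allocation: 192.168.134.0/25 (126 hosts, 126 usable); 192.168.134.128/25 (81 hosts, 126 usable); 192.168.135.0/25 (74 hosts, 126 usable); 192.168.135.128/27 (19 hosts, 30 usable)


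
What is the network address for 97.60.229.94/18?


IP:   01100001.00111100.11100101.01011110
Mask: 11111111.11111111.11000000.00000000
AND operation:
Net:  01100001.00111100.11000000.00000000
Network: 97.60.192.0/18


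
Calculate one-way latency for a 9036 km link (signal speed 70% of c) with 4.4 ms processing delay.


Speed = 0.7 * 3e5 km/s = 210000 km/s
Propagation delay = 9036 / 210000 = 0.043 s = 43.0286 ms
Processing delay = 4.4 ms
Total one-way latency = 47.4286 ms


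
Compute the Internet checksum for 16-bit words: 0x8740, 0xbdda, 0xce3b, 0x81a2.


Sum all words (with carry folding):
+ 0x8740 = 0x8740
+ 0xbdda = 0x451b
+ 0xce3b = 0x1357
+ 0x81a2 = 0x94f9
One's complement: ~0x94f9
Checksum = 0x6b06


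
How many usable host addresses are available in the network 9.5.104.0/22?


Host bits = 32 - 22 = 10
Total addresses = 2^10 = 1024
Usable = total - 2 (network and broadcast)
Usable hosts: 1022


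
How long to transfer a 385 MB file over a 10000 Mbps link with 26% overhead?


Effective throughput = 10000 * (1 - 26/100) = 7400 Mbps
File size in Mb = 385 * 8 = 3080 Mb
Time = 3080 / 7400
Time = 0.4162 seconds


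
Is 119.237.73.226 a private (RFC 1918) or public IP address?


RFC 1918 private ranges:
  10.0.0.0/8 (10.0.0.0 - 10.255.255.255)
  172.16.0.0/12 (172.16.0.0 - 172.31.255.255)
  192.168.0.0/16 (192.168.0.0 - 192.168.255.255)
Public (not in any RFC 1918 range)


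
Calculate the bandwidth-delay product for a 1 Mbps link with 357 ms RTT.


BDP = bandwidth * RTT
= 1 Mbps * 357 ms
= 1 * 1e6 * 357 / 1000 bits
= 357000 bits
= 44625 bytes
= 43.5791 KB
BDP = 357000 bits (44625 bytes)


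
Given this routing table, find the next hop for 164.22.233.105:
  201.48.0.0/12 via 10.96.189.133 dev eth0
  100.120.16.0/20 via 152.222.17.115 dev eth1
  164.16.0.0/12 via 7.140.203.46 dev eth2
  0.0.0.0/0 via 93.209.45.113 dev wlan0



Longest prefix match for 164.22.233.105:
  /12 201.48.0.0: no
  /20 100.120.16.0: no
  /12 164.16.0.0: MATCH
  /0 0.0.0.0: MATCH
Selected: next-hop 7.140.203.46 via eth2 (matched /12)


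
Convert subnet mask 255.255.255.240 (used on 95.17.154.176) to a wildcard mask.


Subnet mask: 255.255.255.240
Wildcard = 255.255.255.255 - subnet mask
255 - 255 = 0
255 - 255 = 0
255 - 255 = 0
255 - 240 = 15
Wildcard: 0.0.0.15


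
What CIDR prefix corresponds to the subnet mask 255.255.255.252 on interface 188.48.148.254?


Binary: 11111111.11111111.11111111.11111100
Count leading 1s
Prefix: /30


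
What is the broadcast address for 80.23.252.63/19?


Network: 80.23.224.0/19
Host bits = 13
Set all host bits to 1:
Broadcast: 80.23.255.255


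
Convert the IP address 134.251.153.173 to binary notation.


134 = 10000110
251 = 11111011
153 = 10011001
173 = 10101101
Binary: 10000110.11111011.10011001.10101101


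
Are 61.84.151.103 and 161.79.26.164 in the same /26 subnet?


Mask: 255.255.255.192
61.84.151.103 AND mask = 61.84.151.64
161.79.26.164 AND mask = 161.79.26.128
No, different subnets (61.84.151.64 vs 161.79.26.128)


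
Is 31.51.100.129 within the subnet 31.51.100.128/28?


Subnet network: 31.51.100.128
Test IP AND mask: 31.51.100.128
Yes, 31.51.100.129 is in 31.51.100.128/28


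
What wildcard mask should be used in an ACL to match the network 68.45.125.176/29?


Subnet mask: 255.255.255.248
Wildcard = 255.255.255.255 - subnet mask
255 - 255 = 0
255 - 255 = 0
255 - 255 = 0
255 - 248 = 7
Wildcard: 0.0.0.7


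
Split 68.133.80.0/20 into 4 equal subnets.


New prefix = 20 + 2 = 22
Each subnet has 1024 addresses
  68.133.80.0/22
  68.133.84.0/22
  68.133.88.0/22
  68.133.92.0/22
Subnets: 68.133.80.0/22, 68.133.84.0/22, 68.133.88.0/22, 68.133.92.0/22


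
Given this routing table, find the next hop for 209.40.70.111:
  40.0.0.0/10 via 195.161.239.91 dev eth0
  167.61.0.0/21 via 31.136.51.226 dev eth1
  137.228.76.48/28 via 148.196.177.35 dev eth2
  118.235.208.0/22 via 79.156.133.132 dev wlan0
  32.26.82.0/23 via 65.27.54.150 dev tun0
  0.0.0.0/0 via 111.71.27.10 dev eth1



Longest prefix match for 209.40.70.111:
  /10 40.0.0.0: no
  /21 167.61.0.0: no
  /28 137.228.76.48: no
  /22 118.235.208.0: no
  /23 32.26.82.0: no
  /0 0.0.0.0: MATCH
Selected: next-hop 111.71.27.10 via eth1 (matched /0)


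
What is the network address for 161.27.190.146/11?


IP:   10100001.00011011.10111110.10010010
Mask: 11111111.11100000.00000000.00000000
AND operation:
Net:  10100001.00000000.00000000.00000000
Network: 161.0.0.0/11


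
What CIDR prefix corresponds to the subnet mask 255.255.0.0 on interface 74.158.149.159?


Binary: 11111111.11111111.00000000.00000000
Count leading 1s
Prefix: /16


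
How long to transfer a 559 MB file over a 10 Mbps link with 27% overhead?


Effective throughput = 10 * (1 - 27/100) = 7.3 Mbps
File size in Mb = 559 * 8 = 4472 Mb
Time = 4472 / 7.3
Time = 612.6027 seconds


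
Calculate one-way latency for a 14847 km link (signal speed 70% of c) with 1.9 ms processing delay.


Speed = 0.7 * 3e5 km/s = 210000 km/s
Propagation delay = 14847 / 210000 = 0.0707 s = 70.7 ms
Processing delay = 1.9 ms
Total one-way latency = 72.6 ms


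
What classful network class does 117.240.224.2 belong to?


First octet: 117
Binary: 01110101
0xxxxxxx -> Class A (1-126)
Class A, default mask 255.0.0.0 (/8)


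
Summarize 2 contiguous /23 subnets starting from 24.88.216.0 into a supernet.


Original prefix: /23
Number of subnets: 2 = 2^1
New prefix = 23 - 1 = 22
Supernet: 24.88.216.0/22


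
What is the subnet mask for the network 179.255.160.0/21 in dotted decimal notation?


/21 means 21 network bits, 11 host bits
Binary: 11111111111111111111100000000000
Mask: 255.255.248.0


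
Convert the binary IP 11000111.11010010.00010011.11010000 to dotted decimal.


11000111 = 199
11010010 = 210
00010011 = 19
11010000 = 208
IP: 199.210.19.208


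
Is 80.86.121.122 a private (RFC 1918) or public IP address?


RFC 1918 private ranges:
  10.0.0.0/8 (10.0.0.0 - 10.255.255.255)
  172.16.0.0/12 (172.16.0.0 - 172.31.255.255)
  192.168.0.0/16 (192.168.0.0 - 192.168.255.255)
Public (not in any RFC 1918 range)


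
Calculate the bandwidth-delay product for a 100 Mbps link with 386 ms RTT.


BDP = bandwidth * RTT
= 100 Mbps * 386 ms
= 100 * 1e6 * 386 / 1000 bits
= 38600000 bits
= 4825000 bytes
= 4711.9141 KB
BDP = 38600000 bits (4825000 bytes)


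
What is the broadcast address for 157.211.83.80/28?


Network: 157.211.83.80/28
Host bits = 4
Set all host bits to 1:
Broadcast: 157.211.83.95


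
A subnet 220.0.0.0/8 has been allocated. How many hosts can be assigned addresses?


Host bits = 32 - 8 = 24
Total addresses = 2^24 = 16777216
Usable = total - 2 (network and broadcast)
Usable hosts: 16777214


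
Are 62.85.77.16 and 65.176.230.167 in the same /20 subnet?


Mask: 255.255.240.0
62.85.77.16 AND mask = 62.85.64.0
65.176.230.167 AND mask = 65.176.224.0
No, different subnets (62.85.64.0 vs 65.176.224.0)


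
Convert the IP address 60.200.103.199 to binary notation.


60 = 00111100
200 = 11001000
103 = 01100111
199 = 11000111
Binary: 00111100.11001000.01100111.11000111


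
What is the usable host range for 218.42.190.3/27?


Network: 218.42.190.0
Broadcast: 218.42.190.31
First usable = network + 1
Last usable = broadcast - 1
Range: 218.42.190.1 to 218.42.190.30


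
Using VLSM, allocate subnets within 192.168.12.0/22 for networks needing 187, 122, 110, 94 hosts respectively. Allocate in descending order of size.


187 hosts -> /24 (254 usable): 192.168.12.0/24
122 hosts -> /25 (126 usable): 192.168.13.0/25
110 hosts -> /25 (126 usable): 192.168.13.128/25
94 hosts -> /25 (126 usable): 192.168.14.0/25
Allocation: 192.168.12.0/24 (187 hosts, 254 usable); 192.168.13.0/25 (122 hosts, 126 usable); 192.168.13.128/25 (110 hosts, 126 usable); 192.168.14.0/25 (94 hosts, 126 usable)


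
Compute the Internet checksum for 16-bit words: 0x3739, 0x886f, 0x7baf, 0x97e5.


Sum all words (with carry folding):
+ 0x3739 = 0x3739
+ 0x886f = 0xbfa8
+ 0x7baf = 0x3b58
+ 0x97e5 = 0xd33d
One's complement: ~0xd33d
Checksum = 0x2cc2


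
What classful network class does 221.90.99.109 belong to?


First octet: 221
Binary: 11011101
110xxxxx -> Class C (192-223)
Class C, default mask 255.255.255.0 (/24)


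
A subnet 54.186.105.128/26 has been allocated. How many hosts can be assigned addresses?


Host bits = 32 - 26 = 6
Total addresses = 2^6 = 64
Usable = total - 2 (network and broadcast)
Usable hosts: 62


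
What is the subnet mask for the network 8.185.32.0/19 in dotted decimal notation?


/19 means 19 network bits, 13 host bits
Binary: 11111111111111111110000000000000
Mask: 255.255.224.0


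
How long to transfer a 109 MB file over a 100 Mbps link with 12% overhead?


Effective throughput = 100 * (1 - 12/100) = 88 Mbps
File size in Mb = 109 * 8 = 872 Mb
Time = 872 / 88
Time = 9.9091 seconds


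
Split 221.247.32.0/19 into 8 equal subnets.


New prefix = 19 + 3 = 22
Each subnet has 1024 addresses
  221.247.32.0/22
  221.247.36.0/22
  221.247.40.0/22
  221.247.44.0/22
  221.247.48.0/22
  221.247.52.0/22
  221.247.56.0/22
  221.247.60.0/22
Subnets: 221.247.32.0/22, 221.247.36.0/22, 221.247.40.0/22, 221.247.44.0/22, 221.247.48.0/22, 221.247.52.0/22, 221.247.56.0/22, 221.247.60.0/22


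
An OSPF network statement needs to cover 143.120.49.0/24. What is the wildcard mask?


Subnet mask: 255.255.255.0
Wildcard = 255.255.255.255 - subnet mask
255 - 255 = 0
255 - 255 = 0
255 - 255 = 0
255 - 0 = 255
Wildcard: 0.0.0.255


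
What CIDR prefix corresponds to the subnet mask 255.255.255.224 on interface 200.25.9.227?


Binary: 11111111.11111111.11111111.11100000
Count leading 1s
Prefix: /27


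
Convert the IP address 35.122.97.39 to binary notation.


35 = 00100011
122 = 01111010
97 = 01100001
39 = 00100111
Binary: 00100011.01111010.01100001.00100111


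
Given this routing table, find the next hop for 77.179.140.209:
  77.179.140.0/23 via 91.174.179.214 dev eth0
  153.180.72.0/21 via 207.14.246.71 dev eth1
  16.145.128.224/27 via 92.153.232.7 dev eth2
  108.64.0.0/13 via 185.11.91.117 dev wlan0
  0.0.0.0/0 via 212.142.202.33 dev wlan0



Longest prefix match for 77.179.140.209:
  /23 77.179.140.0: MATCH
  /21 153.180.72.0: no
  /27 16.145.128.224: no
  /13 108.64.0.0: no
  /0 0.0.0.0: MATCH
Selected: next-hop 91.174.179.214 via eth0 (matched /23)


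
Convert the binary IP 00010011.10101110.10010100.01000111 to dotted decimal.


00010011 = 19
10101110 = 174
10010100 = 148
01000111 = 71
IP: 19.174.148.71


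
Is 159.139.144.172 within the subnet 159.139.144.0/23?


Subnet network: 159.139.144.0
Test IP AND mask: 159.139.144.0
Yes, 159.139.144.172 is in 159.139.144.0/23


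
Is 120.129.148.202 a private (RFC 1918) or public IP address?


RFC 1918 private ranges:
  10.0.0.0/8 (10.0.0.0 - 10.255.255.255)
  172.16.0.0/12 (172.16.0.0 - 172.31.255.255)
  192.168.0.0/16 (192.168.0.0 - 192.168.255.255)
Public (not in any RFC 1918 range)


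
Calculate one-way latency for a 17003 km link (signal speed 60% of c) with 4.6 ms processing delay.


Speed = 0.6 * 3e5 km/s = 180000 km/s
Propagation delay = 17003 / 180000 = 0.0945 s = 94.4611 ms
Processing delay = 4.6 ms
Total one-way latency = 99.0611 ms


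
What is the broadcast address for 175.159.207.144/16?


Network: 175.159.0.0/16
Host bits = 16
Set all host bits to 1:
Broadcast: 175.159.255.255


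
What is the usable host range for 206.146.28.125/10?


Network: 206.128.0.0
Broadcast: 206.191.255.255
First usable = network + 1
Last usable = broadcast - 1
Range: 206.128.0.1 to 206.191.255.254


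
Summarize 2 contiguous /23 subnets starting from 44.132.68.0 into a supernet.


Original prefix: /23
Number of subnets: 2 = 2^1
New prefix = 23 - 1 = 22
Supernet: 44.132.68.0/22


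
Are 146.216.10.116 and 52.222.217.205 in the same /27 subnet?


Mask: 255.255.255.224
146.216.10.116 AND mask = 146.216.10.96
52.222.217.205 AND mask = 52.222.217.192
No, different subnets (146.216.10.96 vs 52.222.217.192)


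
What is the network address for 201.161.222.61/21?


IP:   11001001.10100001.11011110.00111101
Mask: 11111111.11111111.11111000.00000000
AND operation:
Net:  11001001.10100001.11011000.00000000
Network: 201.161.216.0/21


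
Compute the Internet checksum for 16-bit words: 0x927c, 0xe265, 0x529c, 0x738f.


Sum all words (with carry folding):
+ 0x927c = 0x927c
+ 0xe265 = 0x74e2
+ 0x529c = 0xc77e
+ 0x738f = 0x3b0e
One's complement: ~0x3b0e
Checksum = 0xc4f1


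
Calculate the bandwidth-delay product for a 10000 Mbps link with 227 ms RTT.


BDP = bandwidth * RTT
= 10000 Mbps * 227 ms
= 10000 * 1e6 * 227 / 1000 bits
= 2270000000 bits
= 283750000 bytes
= 277099.6094 KB
BDP = 2270000000 bits (283750000 bytes)


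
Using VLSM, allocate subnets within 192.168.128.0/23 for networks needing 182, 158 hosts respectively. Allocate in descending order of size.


182 hosts -> /24 (254 usable): 192.168.128.0/24
158 hosts -> /24 (254 usable): 192.168.129.0/24
Allocation: 192.168.128.0/24 (182 hosts, 254 usable); 192.168.129.0/24 (158 hosts, 254 usable)


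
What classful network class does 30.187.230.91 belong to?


First octet: 30
Binary: 00011110
0xxxxxxx -> Class A (1-126)
Class A, default mask 255.0.0.0 (/8)


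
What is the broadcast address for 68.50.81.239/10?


Network: 68.0.0.0/10
Host bits = 22
Set all host bits to 1:
Broadcast: 68.63.255.255


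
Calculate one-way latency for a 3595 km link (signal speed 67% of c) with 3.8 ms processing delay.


Speed = 0.67 * 3e5 km/s = 201000 km/s
Propagation delay = 3595 / 201000 = 0.0179 s = 17.8856 ms
Processing delay = 3.8 ms
Total one-way latency = 21.6856 ms


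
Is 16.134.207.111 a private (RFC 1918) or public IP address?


RFC 1918 private ranges:
  10.0.0.0/8 (10.0.0.0 - 10.255.255.255)
  172.16.0.0/12 (172.16.0.0 - 172.31.255.255)
  192.168.0.0/16 (192.168.0.0 - 192.168.255.255)
Public (not in any RFC 1918 range)


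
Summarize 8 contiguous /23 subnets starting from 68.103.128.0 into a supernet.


Original prefix: /23
Number of subnets: 8 = 2^3
New prefix = 23 - 3 = 20
Supernet: 68.103.128.0/20


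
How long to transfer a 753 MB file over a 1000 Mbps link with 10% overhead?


Effective throughput = 1000 * (1 - 10/100) = 900 Mbps
File size in Mb = 753 * 8 = 6024 Mb
Time = 6024 / 900
Time = 6.6933 seconds


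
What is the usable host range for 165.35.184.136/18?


Network: 165.35.128.0
Broadcast: 165.35.191.255
First usable = network + 1
Last usable = broadcast - 1
Range: 165.35.128.1 to 165.35.191.254


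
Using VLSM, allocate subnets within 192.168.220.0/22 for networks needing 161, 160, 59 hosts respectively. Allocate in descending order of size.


161 hosts -> /24 (254 usable): 192.168.220.0/24
160 hosts -> /24 (254 usable): 192.168.221.0/24
59 hosts -> /26 (62 usable): 192.168.222.0/26
Allocation: 192.168.220.0/24 (161 hosts, 254 usable); 192.168.221.0/24 (160 hosts, 254 usable); 192.168.222.0/26 (59 hosts, 62 usable)


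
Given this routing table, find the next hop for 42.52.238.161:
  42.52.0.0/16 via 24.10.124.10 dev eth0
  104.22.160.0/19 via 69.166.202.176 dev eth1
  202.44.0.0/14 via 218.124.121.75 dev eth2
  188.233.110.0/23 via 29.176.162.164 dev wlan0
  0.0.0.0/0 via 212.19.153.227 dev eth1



Longest prefix match for 42.52.238.161:
  /16 42.52.0.0: MATCH
  /19 104.22.160.0: no
  /14 202.44.0.0: no
  /23 188.233.110.0: no
  /0 0.0.0.0: MATCH
Selected: next-hop 24.10.124.10 via eth0 (matched /16)


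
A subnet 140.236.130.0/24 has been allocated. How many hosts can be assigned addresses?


Host bits = 32 - 24 = 8
Total addresses = 2^8 = 256
Usable = total - 2 (network and broadcast)
Usable hosts: 254


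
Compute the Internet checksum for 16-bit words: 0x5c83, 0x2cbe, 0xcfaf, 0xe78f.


Sum all words (with carry folding):
+ 0x5c83 = 0x5c83
+ 0x2cbe = 0x8941
+ 0xcfaf = 0x58f1
+ 0xe78f = 0x4081
One's complement: ~0x4081
Checksum = 0xbf7e


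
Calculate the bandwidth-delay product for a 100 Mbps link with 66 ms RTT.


BDP = bandwidth * RTT
= 100 Mbps * 66 ms
= 100 * 1e6 * 66 / 1000 bits
= 6600000 bits
= 825000 bytes
= 805.6641 KB
BDP = 6600000 bits (825000 bytes)


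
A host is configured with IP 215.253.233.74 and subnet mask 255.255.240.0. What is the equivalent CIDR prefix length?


Binary: 11111111.11111111.11110000.00000000
Count leading 1s
Prefix: /20


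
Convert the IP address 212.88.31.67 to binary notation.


212 = 11010100
88 = 01011000
31 = 00011111
67 = 01000011
Binary: 11010100.01011000.00011111.01000011


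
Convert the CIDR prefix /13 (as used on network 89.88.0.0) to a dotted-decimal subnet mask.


/13 means 13 network bits, 19 host bits
Binary: 11111111111110000000000000000000
Mask: 255.248.0.0


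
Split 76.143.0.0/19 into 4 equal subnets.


New prefix = 19 + 2 = 21
Each subnet has 2048 addresses
  76.143.0.0/21
  76.143.8.0/21
  76.143.16.0/21
  76.143.24.0/21
Subnets: 76.143.0.0/21, 76.143.8.0/21, 76.143.16.0/21, 76.143.24.0/21


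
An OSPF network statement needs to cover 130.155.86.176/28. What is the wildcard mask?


Subnet mask: 255.255.255.240
Wildcard = 255.255.255.255 - subnet mask
255 - 255 = 0
255 - 255 = 0
255 - 255 = 0
255 - 240 = 15
Wildcard: 0.0.0.15


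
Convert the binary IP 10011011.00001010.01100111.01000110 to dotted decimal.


10011011 = 155
00001010 = 10
01100111 = 103
01000110 = 70
IP: 155.10.103.70


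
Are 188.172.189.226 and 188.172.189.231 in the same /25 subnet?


Mask: 255.255.255.128
188.172.189.226 AND mask = 188.172.189.128
188.172.189.231 AND mask = 188.172.189.128
Yes, same subnet (188.172.189.128)


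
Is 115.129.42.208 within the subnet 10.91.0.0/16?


Subnet network: 10.91.0.0
Test IP AND mask: 115.129.0.0
No, 115.129.42.208 is not in 10.91.0.0/16


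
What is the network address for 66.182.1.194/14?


IP:   01000010.10110110.00000001.11000010
Mask: 11111111.11111100.00000000.00000000
AND operation:
Net:  01000010.10110100.00000000.00000000
Network: 66.180.0.0/14


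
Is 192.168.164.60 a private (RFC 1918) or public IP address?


RFC 1918 private ranges:
  10.0.0.0/8 (10.0.0.0 - 10.255.255.255)
  172.16.0.0/12 (172.16.0.0 - 172.31.255.255)
  192.168.0.0/16 (192.168.0.0 - 192.168.255.255)
Private (in 192.168.0.0/16)


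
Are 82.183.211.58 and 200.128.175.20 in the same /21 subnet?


Mask: 255.255.248.0
82.183.211.58 AND mask = 82.183.208.0
200.128.175.20 AND mask = 200.128.168.0
No, different subnets (82.183.208.0 vs 200.128.168.0)


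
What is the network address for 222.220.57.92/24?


IP:   11011110.11011100.00111001.01011100
Mask: 11111111.11111111.11111111.00000000
AND operation:
Net:  11011110.11011100.00111001.00000000
Network: 222.220.57.0/24


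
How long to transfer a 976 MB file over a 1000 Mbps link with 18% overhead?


Effective throughput = 1000 * (1 - 18/100) = 820.0 Mbps
File size in Mb = 976 * 8 = 7808 Mb
Time = 7808 / 820.0
Time = 9.522 seconds


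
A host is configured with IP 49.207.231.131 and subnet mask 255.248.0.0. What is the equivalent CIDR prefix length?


Binary: 11111111.11111000.00000000.00000000
Count leading 1s
Prefix: /13


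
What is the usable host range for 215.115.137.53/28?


Network: 215.115.137.48
Broadcast: 215.115.137.63
First usable = network + 1
Last usable = broadcast - 1
Range: 215.115.137.49 to 215.115.137.62


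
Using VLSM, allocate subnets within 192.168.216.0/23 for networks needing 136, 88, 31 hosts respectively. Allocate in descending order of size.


136 hosts -> /24 (254 usable): 192.168.216.0/24
88 hosts -> /25 (126 usable): 192.168.217.0/25
31 hosts -> /26 (62 usable): 192.168.217.128/26
Allocation: 192.168.216.0/24 (136 hosts, 254 usable); 192.168.217.0/25 (88 hosts, 126 usable); 192.168.217.128/26 (31 hosts, 62 usable)


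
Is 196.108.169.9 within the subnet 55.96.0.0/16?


Subnet network: 55.96.0.0
Test IP AND mask: 196.108.0.0
No, 196.108.169.9 is not in 55.96.0.0/16


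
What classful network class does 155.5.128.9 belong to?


First octet: 155
Binary: 10011011
10xxxxxx -> Class B (128-191)
Class B, default mask 255.255.0.0 (/16)


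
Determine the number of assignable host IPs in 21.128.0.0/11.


Host bits = 32 - 11 = 21
Total addresses = 2^21 = 2097152
Usable = total - 2 (network and broadcast)
Usable hosts: 2097150


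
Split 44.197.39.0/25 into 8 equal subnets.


New prefix = 25 + 3 = 28
Each subnet has 16 addresses
  44.197.39.0/28
  44.197.39.16/28
  44.197.39.32/28
  44.197.39.48/28
  44.197.39.64/28
  44.197.39.80/28
  44.197.39.96/28
  44.197.39.112/28
Subnets: 44.197.39.0/28, 44.197.39.16/28, 44.197.39.32/28, 44.197.39.48/28, 44.197.39.64/28, 44.197.39.80/28, 44.197.39.96/28, 44.197.39.112/28


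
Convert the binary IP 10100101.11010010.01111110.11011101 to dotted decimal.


10100101 = 165
11010010 = 210
01111110 = 126
11011101 = 221
IP: 165.210.126.221


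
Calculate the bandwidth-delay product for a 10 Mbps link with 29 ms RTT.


BDP = bandwidth * RTT
= 10 Mbps * 29 ms
= 10 * 1e6 * 29 / 1000 bits
= 290000 bits
= 36250 bytes
= 35.4004 KB
BDP = 290000 bits (36250 bytes)


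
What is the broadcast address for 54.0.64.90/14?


Network: 54.0.0.0/14
Host bits = 18
Set all host bits to 1:
Broadcast: 54.3.255.255


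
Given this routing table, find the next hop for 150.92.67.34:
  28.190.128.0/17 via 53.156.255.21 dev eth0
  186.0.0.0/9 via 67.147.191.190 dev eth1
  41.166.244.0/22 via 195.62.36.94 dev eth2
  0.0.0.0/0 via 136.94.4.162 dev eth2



Longest prefix match for 150.92.67.34:
  /17 28.190.128.0: no
  /9 186.0.0.0: no
  /22 41.166.244.0: no
  /0 0.0.0.0: MATCH
Selected: next-hop 136.94.4.162 via eth2 (matched /0)


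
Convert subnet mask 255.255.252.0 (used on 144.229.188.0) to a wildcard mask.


Subnet mask: 255.255.252.0
Wildcard = 255.255.255.255 - subnet mask
255 - 255 = 0
255 - 255 = 0
255 - 252 = 3
255 - 0 = 255
Wildcard: 0.0.3.255


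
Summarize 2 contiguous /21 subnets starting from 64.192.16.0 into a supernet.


Original prefix: /21
Number of subnets: 2 = 2^1
New prefix = 21 - 1 = 20
Supernet: 64.192.16.0/20


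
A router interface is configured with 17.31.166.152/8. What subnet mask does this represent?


/8 means 8 network bits, 24 host bits
Binary: 11111111000000000000000000000000
Mask: 255.0.0.0


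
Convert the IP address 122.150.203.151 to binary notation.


122 = 01111010
150 = 10010110
203 = 11001011
151 = 10010111
Binary: 01111010.10010110.11001011.10010111


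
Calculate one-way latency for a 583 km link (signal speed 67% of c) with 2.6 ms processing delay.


Speed = 0.67 * 3e5 km/s = 201000 km/s
Propagation delay = 583 / 201000 = 0.0029 s = 2.9005 ms
Processing delay = 2.6 ms
Total one-way latency = 5.5005 ms


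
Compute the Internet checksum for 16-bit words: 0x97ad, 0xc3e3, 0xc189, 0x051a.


Sum all words (with carry folding):
+ 0x97ad = 0x97ad
+ 0xc3e3 = 0x5b91
+ 0xc189 = 0x1d1b
+ 0x051a = 0x2235
One's complement: ~0x2235
Checksum = 0xddca


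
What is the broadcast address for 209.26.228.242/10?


Network: 209.0.0.0/10
Host bits = 22
Set all host bits to 1:
Broadcast: 209.63.255.255


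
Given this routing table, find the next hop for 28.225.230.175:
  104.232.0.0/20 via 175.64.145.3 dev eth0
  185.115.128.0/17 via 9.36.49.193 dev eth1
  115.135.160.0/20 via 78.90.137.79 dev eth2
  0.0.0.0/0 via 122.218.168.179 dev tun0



Longest prefix match for 28.225.230.175:
  /20 104.232.0.0: no
  /17 185.115.128.0: no
  /20 115.135.160.0: no
  /0 0.0.0.0: MATCH
Selected: next-hop 122.218.168.179 via tun0 (matched /0)


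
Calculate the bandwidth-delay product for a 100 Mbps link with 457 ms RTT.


BDP = bandwidth * RTT
= 100 Mbps * 457 ms
= 100 * 1e6 * 457 / 1000 bits
= 45700000 bits
= 5712500 bytes
= 5578.6133 KB
BDP = 45700000 bits (5712500 bytes)


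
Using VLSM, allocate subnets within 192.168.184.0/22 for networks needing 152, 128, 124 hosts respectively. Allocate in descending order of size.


152 hosts -> /24 (254 usable): 192.168.184.0/24
128 hosts -> /24 (254 usable): 192.168.185.0/24
124 hosts -> /25 (126 usable): 192.168.186.0/25
Allocation: 192.168.184.0/24 (152 hosts, 254 usable); 192.168.185.0/24 (128 hosts, 254 usable); 192.168.186.0/25 (124 hosts, 126 usable)


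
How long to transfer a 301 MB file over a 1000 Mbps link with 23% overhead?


Effective throughput = 1000 * (1 - 23/100) = 770 Mbps
File size in Mb = 301 * 8 = 2408 Mb
Time = 2408 / 770
Time = 3.1273 seconds


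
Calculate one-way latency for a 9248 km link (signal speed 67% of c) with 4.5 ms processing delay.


Speed = 0.67 * 3e5 km/s = 201000 km/s
Propagation delay = 9248 / 201000 = 0.046 s = 46.01 ms
Processing delay = 4.5 ms
Total one-way latency = 50.51 ms


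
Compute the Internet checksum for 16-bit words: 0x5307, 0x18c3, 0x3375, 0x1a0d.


Sum all words (with carry folding):
+ 0x5307 = 0x5307
+ 0x18c3 = 0x6bca
+ 0x3375 = 0x9f3f
+ 0x1a0d = 0xb94c
One's complement: ~0xb94c
Checksum = 0x46b3


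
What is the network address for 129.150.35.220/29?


IP:   10000001.10010110.00100011.11011100
Mask: 11111111.11111111.11111111.11111000
AND operation:
Net:  10000001.10010110.00100011.11011000
Network: 129.150.35.216/29


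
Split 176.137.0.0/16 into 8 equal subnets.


New prefix = 16 + 3 = 19
Each subnet has 8192 addresses
  176.137.0.0/19
  176.137.32.0/19
  176.137.64.0/19
  176.137.96.0/19
  176.137.128.0/19
  176.137.160.0/19
  176.137.192.0/19
  176.137.224.0/19
Subnets: 176.137.0.0/19, 176.137.32.0/19, 176.137.64.0/19, 176.137.96.0/19, 176.137.128.0/19, 176.137.160.0/19, 176.137.192.0/19, 176.137.224.0/19


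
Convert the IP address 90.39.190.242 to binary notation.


90 = 01011010
39 = 00100111
190 = 10111110
242 = 11110010
Binary: 01011010.00100111.10111110.11110010
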